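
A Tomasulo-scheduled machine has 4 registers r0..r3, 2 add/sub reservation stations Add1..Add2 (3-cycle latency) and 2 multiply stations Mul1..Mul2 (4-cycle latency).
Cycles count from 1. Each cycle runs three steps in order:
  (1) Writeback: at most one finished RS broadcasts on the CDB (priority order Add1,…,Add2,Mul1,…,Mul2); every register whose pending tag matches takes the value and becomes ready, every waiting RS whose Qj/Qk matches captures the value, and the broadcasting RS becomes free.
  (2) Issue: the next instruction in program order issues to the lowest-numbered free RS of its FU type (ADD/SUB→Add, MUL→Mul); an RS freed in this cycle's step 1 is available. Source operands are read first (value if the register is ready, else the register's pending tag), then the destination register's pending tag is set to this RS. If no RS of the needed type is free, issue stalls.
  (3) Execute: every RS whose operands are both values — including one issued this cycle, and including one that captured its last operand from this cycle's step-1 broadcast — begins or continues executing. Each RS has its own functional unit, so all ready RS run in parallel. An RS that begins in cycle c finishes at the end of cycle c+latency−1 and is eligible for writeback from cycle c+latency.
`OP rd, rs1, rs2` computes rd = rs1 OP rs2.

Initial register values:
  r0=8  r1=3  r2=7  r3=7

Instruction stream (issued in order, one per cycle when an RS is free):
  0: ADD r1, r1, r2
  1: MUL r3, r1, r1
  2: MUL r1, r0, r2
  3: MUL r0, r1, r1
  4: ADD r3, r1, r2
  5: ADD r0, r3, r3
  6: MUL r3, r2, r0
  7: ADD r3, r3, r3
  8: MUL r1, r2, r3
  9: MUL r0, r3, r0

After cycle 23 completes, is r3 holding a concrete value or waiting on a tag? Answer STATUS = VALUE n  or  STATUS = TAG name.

STATUS = VALUE 1764

  c1: issue ADD r1<-Add1  regs: r0:8,r1:Add1,r2:7,r3:7
  c2: issue MUL r3<-Mul1  regs: r0:8,r1:Add1,r2:7,r3:Mul1
  c3: issue MUL r1<-Mul2  regs: r0:8,r1:Mul2,r2:7,r3:Mul1
  c4: CDB Add1=10; stall  regs: r0:8,r1:Mul2,r2:7,r3:Mul1
  c5: stall  regs: r0:8,r1:Mul2,r2:7,r3:Mul1
  c6: stall  regs: r0:8,r1:Mul2,r2:7,r3:Mul1
  c7: CDB Mul2=56; issue MUL r0<-Mul2  regs: r0:Mul2,r1:56,r2:7,r3:Mul1
  c8: CDB Mul1=100; issue ADD r3<-Add1  regs: r0:Mul2,r1:56,r2:7,r3:Add1
  c9: issue ADD r0<-Add2  regs: r0:Add2,r1:56,r2:7,r3:Add1
  c10: issue MUL r3<-Mul1  regs: r0:Add2,r1:56,r2:7,r3:Mul1
  c11: CDB Add1=63; issue ADD r3<-Add1  regs: r0:Add2,r1:56,r2:7,r3:Add1
  c12: CDB Mul2=3136; issue MUL r1<-Mul2  regs: r0:Add2,r1:Mul2,r2:7,r3:Add1
  c13: stall  regs: r0:Add2,r1:Mul2,r2:7,r3:Add1
  c14: CDB Add2=126; stall  regs: r0:126,r1:Mul2,r2:7,r3:Add1
  c15: stall  regs: r0:126,r1:Mul2,r2:7,r3:Add1
  c16: stall  regs: r0:126,r1:Mul2,r2:7,r3:Add1
  c17: stall  regs: r0:126,r1:Mul2,r2:7,r3:Add1
  c18: CDB Mul1=882; issue MUL r0<-Mul1  regs: r0:Mul1,r1:Mul2,r2:7,r3:Add1
  c19: -  regs: r0:Mul1,r1:Mul2,r2:7,r3:Add1
  c20: -  regs: r0:Mul1,r1:Mul2,r2:7,r3:Add1
  c21: CDB Add1=1764  regs: r0:Mul1,r1:Mul2,r2:7,r3:1764
  c22: -  regs: r0:Mul1,r1:Mul2,r2:7,r3:1764
  c23: -  regs: r0:Mul1,r1:Mul2,r2:7,r3:1764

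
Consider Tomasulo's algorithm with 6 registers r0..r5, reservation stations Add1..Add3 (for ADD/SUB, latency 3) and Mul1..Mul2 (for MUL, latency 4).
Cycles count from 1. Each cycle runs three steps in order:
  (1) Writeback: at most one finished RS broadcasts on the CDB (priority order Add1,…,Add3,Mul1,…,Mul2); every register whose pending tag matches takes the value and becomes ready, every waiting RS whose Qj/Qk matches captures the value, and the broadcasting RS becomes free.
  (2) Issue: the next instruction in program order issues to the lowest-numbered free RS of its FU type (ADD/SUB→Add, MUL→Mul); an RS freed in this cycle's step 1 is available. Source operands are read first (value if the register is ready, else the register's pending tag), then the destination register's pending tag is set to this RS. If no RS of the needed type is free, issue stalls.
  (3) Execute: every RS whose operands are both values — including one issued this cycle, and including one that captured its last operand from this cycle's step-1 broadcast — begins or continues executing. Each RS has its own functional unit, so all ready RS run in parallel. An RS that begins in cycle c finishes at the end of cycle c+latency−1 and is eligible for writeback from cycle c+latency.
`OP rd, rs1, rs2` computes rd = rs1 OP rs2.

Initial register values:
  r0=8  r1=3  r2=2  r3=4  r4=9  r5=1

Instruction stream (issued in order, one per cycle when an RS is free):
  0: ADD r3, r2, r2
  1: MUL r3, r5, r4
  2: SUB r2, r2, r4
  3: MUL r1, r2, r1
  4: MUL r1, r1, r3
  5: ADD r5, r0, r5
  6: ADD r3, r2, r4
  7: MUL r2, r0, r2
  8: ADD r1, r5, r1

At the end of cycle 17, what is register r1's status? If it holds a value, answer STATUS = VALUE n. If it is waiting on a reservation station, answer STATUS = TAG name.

STATUS = VALUE -180

c1: issue ADD r3<-Add1 | r0:8,r1:3,r2:2,r3:Add1,r4:9,r5:1
c2: issue MUL r3<-Mul1 | r0:8,r1:3,r2:2,r3:Mul1,r4:9,r5:1
c3: issue SUB r2<-Add2 | r0:8,r1:3,r2:Add2,r3:Mul1,r4:9,r5:1
c4: CDB Add1=4; issue MUL r1<-Mul2 | r0:8,r1:Mul2,r2:Add2,r3:Mul1,r4:9,r5:1
c5: stall | r0:8,r1:Mul2,r2:Add2,r3:Mul1,r4:9,r5:1
c6: CDB Add2=-7; stall | r0:8,r1:Mul2,r2:-7,r3:Mul1,r4:9,r5:1
c7: CDB Mul1=9; issue MUL r1<-Mul1 | r0:8,r1:Mul1,r2:-7,r3:9,r4:9,r5:1
c8: issue ADD r5<-Add1 | r0:8,r1:Mul1,r2:-7,r3:9,r4:9,r5:Add1
c9: issue ADD r3<-Add2 | r0:8,r1:Mul1,r2:-7,r3:Add2,r4:9,r5:Add1
c10: CDB Mul2=-21; issue MUL r2<-Mul2 | r0:8,r1:Mul1,r2:Mul2,r3:Add2,r4:9,r5:Add1
c11: CDB Add1=9; issue ADD r1<-Add1 | r0:8,r1:Add1,r2:Mul2,r3:Add2,r4:9,r5:9
c12: CDB Add2=2 | r0:8,r1:Add1,r2:Mul2,r3:2,r4:9,r5:9
c13: - | r0:8,r1:Add1,r2:Mul2,r3:2,r4:9,r5:9
c14: CDB Mul1=-189 | r0:8,r1:Add1,r2:Mul2,r3:2,r4:9,r5:9
c15: CDB Mul2=-56 | r0:8,r1:Add1,r2:-56,r3:2,r4:9,r5:9
c16: - | r0:8,r1:Add1,r2:-56,r3:2,r4:9,r5:9
c17: CDB Add1=-180 | r0:8,r1:-180,r2:-56,r3:2,r4:9,r5:9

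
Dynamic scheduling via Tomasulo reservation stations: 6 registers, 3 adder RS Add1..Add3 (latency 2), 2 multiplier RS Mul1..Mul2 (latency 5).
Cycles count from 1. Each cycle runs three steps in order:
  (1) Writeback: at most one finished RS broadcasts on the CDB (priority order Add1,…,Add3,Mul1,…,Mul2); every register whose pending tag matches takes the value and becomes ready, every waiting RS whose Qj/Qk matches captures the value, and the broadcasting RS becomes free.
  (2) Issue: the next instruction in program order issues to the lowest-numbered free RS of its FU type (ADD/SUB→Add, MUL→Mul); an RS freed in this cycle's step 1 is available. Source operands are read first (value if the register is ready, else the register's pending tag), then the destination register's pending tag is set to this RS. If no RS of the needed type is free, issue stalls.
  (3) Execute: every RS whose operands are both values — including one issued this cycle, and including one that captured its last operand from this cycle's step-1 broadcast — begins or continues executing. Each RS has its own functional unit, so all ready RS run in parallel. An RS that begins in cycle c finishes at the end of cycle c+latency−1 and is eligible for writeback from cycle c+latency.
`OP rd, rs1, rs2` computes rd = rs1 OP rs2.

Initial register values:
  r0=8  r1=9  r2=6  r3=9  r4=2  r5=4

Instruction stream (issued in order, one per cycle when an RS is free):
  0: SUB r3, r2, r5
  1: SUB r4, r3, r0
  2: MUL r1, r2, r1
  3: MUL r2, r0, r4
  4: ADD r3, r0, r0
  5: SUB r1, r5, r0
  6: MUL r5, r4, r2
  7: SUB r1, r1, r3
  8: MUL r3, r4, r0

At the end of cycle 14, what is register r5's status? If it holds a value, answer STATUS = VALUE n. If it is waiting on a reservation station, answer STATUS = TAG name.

  c1: issue SUB r3<-Add1  regs: r0:8,r1:9,r2:6,r3:Add1,r4:2,r5:4
  c2: issue SUB r4<-Add2  regs: r0:8,r1:9,r2:6,r3:Add1,r4:Add2,r5:4
  c3: CDB Add1=2; issue MUL r1<-Mul1  regs: r0:8,r1:Mul1,r2:6,r3:2,r4:Add2,r5:4
  c4: issue MUL r2<-Mul2  regs: r0:8,r1:Mul1,r2:Mul2,r3:2,r4:Add2,r5:4
  c5: CDB Add2=-6; issue ADD r3<-Add1  regs: r0:8,r1:Mul1,r2:Mul2,r3:Add1,r4:-6,r5:4
  c6: issue SUB r1<-Add2  regs: r0:8,r1:Add2,r2:Mul2,r3:Add1,r4:-6,r5:4
  c7: CDB Add1=16; stall  regs: r0:8,r1:Add2,r2:Mul2,r3:16,r4:-6,r5:4
  c8: CDB Add2=-4; stall  regs: r0:8,r1:-4,r2:Mul2,r3:16,r4:-6,r5:4
  c9: CDB Mul1=54; issue MUL r5<-Mul1  regs: r0:8,r1:-4,r2:Mul2,r3:16,r4:-6,r5:Mul1
  c10: CDB Mul2=-48; issue SUB r1<-Add1  regs: r0:8,r1:Add1,r2:-48,r3:16,r4:-6,r5:Mul1
  c11: issue MUL r3<-Mul2  regs: r0:8,r1:Add1,r2:-48,r3:Mul2,r4:-6,r5:Mul1
  c12: CDB Add1=-20  regs: r0:8,r1:-20,r2:-48,r3:Mul2,r4:-6,r5:Mul1
  c13: -  regs: r0:8,r1:-20,r2:-48,r3:Mul2,r4:-6,r5:Mul1
  c14: -  regs: r0:8,r1:-20,r2:-48,r3:Mul2,r4:-6,r5:Mul1

STATUS = TAG Mul1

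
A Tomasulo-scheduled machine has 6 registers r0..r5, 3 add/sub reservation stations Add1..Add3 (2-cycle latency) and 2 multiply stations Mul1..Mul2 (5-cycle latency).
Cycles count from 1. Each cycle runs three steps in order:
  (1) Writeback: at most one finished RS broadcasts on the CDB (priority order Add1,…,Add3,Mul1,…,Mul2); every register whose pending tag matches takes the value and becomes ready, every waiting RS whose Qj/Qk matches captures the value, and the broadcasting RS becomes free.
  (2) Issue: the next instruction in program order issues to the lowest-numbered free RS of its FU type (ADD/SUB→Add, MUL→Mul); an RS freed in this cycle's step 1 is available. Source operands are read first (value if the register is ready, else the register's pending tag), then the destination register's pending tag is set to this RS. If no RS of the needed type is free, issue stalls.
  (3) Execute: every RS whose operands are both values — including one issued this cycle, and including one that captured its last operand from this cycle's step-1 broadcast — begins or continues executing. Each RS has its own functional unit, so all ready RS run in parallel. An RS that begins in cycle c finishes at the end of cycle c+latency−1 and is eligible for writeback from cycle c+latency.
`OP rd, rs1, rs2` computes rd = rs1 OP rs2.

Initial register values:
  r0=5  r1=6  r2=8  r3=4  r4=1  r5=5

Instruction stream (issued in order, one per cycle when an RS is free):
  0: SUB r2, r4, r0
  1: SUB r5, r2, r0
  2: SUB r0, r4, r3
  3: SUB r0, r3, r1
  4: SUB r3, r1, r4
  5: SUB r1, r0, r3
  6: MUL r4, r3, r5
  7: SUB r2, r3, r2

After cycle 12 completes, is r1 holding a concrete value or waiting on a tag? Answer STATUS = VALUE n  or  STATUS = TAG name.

STATUS = VALUE -7

cycle 1: issue SUB r2<-Add1 // r0:5,r1:6,r2:Add1,r3:4,r4:1,r5:5
cycle 2: issue SUB r5<-Add2 // r0:5,r1:6,r2:Add1,r3:4,r4:1,r5:Add2
cycle 3: CDB Add1=-4; issue SUB r0<-Add1 // r0:Add1,r1:6,r2:-4,r3:4,r4:1,r5:Add2
cycle 4: issue SUB r0<-Add3 // r0:Add3,r1:6,r2:-4,r3:4,r4:1,r5:Add2
cycle 5: CDB Add1=-3; issue SUB r3<-Add1 // r0:Add3,r1:6,r2:-4,r3:Add1,r4:1,r5:Add2
cycle 6: CDB Add2=-9; issue SUB r1<-Add2 // r0:Add3,r1:Add2,r2:-4,r3:Add1,r4:1,r5:-9
cycle 7: CDB Add1=5; issue MUL r4<-Mul1 // r0:Add3,r1:Add2,r2:-4,r3:5,r4:Mul1,r5:-9
cycle 8: CDB Add3=-2; issue SUB r2<-Add1 // r0:-2,r1:Add2,r2:Add1,r3:5,r4:Mul1,r5:-9
cycle 9: - // r0:-2,r1:Add2,r2:Add1,r3:5,r4:Mul1,r5:-9
cycle 10: CDB Add1=9 // r0:-2,r1:Add2,r2:9,r3:5,r4:Mul1,r5:-9
cycle 11: CDB Add2=-7 // r0:-2,r1:-7,r2:9,r3:5,r4:Mul1,r5:-9
cycle 12: CDB Mul1=-45 // r0:-2,r1:-7,r2:9,r3:5,r4:-45,r5:-9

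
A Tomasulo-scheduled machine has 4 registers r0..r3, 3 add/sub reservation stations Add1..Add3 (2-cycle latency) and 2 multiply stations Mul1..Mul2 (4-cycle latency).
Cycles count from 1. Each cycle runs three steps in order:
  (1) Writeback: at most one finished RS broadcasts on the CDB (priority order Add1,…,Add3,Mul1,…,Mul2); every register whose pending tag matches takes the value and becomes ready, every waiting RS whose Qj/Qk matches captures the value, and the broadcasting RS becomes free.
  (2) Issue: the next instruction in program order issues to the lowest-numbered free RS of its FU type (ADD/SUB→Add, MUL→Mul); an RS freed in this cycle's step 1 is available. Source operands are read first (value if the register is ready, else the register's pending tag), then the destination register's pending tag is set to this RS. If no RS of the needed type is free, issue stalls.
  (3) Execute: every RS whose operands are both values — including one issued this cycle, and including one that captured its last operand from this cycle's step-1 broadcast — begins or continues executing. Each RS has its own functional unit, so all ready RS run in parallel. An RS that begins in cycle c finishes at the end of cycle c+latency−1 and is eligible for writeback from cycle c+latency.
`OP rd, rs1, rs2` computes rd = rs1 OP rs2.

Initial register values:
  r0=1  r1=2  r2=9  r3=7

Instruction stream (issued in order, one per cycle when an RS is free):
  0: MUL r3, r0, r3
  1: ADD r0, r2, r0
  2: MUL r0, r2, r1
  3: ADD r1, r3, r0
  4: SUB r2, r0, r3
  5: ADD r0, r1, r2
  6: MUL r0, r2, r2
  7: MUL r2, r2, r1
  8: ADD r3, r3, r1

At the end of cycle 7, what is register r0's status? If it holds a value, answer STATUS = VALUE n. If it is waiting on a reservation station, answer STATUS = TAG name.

STATUS = TAG Mul1

  c1: issue MUL r3<-Mul1  regs: r0:1,r1:2,r2:9,r3:Mul1
  c2: issue ADD r0<-Add1  regs: r0:Add1,r1:2,r2:9,r3:Mul1
  c3: issue MUL r0<-Mul2  regs: r0:Mul2,r1:2,r2:9,r3:Mul1
  c4: CDB Add1=10; issue ADD r1<-Add1  regs: r0:Mul2,r1:Add1,r2:9,r3:Mul1
  c5: CDB Mul1=7; issue SUB r2<-Add2  regs: r0:Mul2,r1:Add1,r2:Add2,r3:7
  c6: issue ADD r0<-Add3  regs: r0:Add3,r1:Add1,r2:Add2,r3:7
  c7: CDB Mul2=18; issue MUL r0<-Mul1  regs: r0:Mul1,r1:Add1,r2:Add2,r3:7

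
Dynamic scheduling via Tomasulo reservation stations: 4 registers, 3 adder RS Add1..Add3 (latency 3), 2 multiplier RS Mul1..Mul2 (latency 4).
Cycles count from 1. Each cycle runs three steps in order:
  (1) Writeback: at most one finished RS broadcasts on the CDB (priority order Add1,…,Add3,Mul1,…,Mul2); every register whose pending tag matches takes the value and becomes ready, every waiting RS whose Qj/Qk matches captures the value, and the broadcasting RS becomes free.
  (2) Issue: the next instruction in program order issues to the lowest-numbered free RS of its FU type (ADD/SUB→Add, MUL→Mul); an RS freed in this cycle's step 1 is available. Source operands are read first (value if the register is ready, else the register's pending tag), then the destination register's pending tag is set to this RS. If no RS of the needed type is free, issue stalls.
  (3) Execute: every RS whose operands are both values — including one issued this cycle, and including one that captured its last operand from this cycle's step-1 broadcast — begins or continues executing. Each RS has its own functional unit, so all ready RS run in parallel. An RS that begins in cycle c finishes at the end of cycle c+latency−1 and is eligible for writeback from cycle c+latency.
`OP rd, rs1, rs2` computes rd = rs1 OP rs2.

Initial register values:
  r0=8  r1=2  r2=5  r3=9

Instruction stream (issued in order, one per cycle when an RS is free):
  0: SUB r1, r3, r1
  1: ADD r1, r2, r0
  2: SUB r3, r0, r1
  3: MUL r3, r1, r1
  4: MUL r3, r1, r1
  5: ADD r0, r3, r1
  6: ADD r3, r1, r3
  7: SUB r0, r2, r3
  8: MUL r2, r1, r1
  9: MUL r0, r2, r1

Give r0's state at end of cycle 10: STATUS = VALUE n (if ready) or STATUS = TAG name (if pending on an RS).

STATUS = TAG Mul2

  c1: issue SUB r1<-Add1  regs: r0:8,r1:Add1,r2:5,r3:9
  c2: issue ADD r1<-Add2  regs: r0:8,r1:Add2,r2:5,r3:9
  c3: issue SUB r3<-Add3  regs: r0:8,r1:Add2,r2:5,r3:Add3
  c4: CDB Add1=7; issue MUL r3<-Mul1  regs: r0:8,r1:Add2,r2:5,r3:Mul1
  c5: CDB Add2=13; issue MUL r3<-Mul2  regs: r0:8,r1:13,r2:5,r3:Mul2
  c6: issue ADD r0<-Add1  regs: r0:Add1,r1:13,r2:5,r3:Mul2
  c7: issue ADD r3<-Add2  regs: r0:Add1,r1:13,r2:5,r3:Add2
  c8: CDB Add3=-5; issue SUB r0<-Add3  regs: r0:Add3,r1:13,r2:5,r3:Add2
  c9: CDB Mul1=169; issue MUL r2<-Mul1  regs: r0:Add3,r1:13,r2:Mul1,r3:Add2
  c10: CDB Mul2=169; issue MUL r0<-Mul2  regs: r0:Mul2,r1:13,r2:Mul1,r3:Add2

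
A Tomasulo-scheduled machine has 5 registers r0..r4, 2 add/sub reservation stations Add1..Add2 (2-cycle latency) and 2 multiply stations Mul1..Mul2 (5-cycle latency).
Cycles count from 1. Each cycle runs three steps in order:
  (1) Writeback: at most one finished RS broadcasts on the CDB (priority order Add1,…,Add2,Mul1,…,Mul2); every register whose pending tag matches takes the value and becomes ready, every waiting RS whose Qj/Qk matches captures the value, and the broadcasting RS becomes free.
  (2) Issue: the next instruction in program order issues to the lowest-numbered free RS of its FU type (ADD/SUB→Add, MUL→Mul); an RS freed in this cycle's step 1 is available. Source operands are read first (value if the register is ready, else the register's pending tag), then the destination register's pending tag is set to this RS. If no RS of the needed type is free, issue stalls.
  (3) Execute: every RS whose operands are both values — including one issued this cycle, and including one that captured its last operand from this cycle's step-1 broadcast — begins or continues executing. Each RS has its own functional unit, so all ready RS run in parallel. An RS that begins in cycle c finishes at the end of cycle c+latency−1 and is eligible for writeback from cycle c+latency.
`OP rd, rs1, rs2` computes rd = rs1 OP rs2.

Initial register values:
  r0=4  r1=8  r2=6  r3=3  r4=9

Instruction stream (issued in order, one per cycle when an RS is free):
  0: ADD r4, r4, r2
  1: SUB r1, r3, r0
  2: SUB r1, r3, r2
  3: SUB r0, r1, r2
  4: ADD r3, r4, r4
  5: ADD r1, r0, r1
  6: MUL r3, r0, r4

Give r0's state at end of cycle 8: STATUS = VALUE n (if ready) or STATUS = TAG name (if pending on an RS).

  c1: issue ADD r4<-Add1  regs: r0:4,r1:8,r2:6,r3:3,r4:Add1
  c2: issue SUB r1<-Add2  regs: r0:4,r1:Add2,r2:6,r3:3,r4:Add1
  c3: CDB Add1=15; issue SUB r1<-Add1  regs: r0:4,r1:Add1,r2:6,r3:3,r4:15
  c4: CDB Add2=-1; issue SUB r0<-Add2  regs: r0:Add2,r1:Add1,r2:6,r3:3,r4:15
  c5: CDB Add1=-3; issue ADD r3<-Add1  regs: r0:Add2,r1:-3,r2:6,r3:Add1,r4:15
  c6: stall  regs: r0:Add2,r1:-3,r2:6,r3:Add1,r4:15
  c7: CDB Add1=30; issue ADD r1<-Add1  regs: r0:Add2,r1:Add1,r2:6,r3:30,r4:15
  c8: CDB Add2=-9; issue MUL r3<-Mul1  regs: r0:-9,r1:Add1,r2:6,r3:Mul1,r4:15

STATUS = VALUE -9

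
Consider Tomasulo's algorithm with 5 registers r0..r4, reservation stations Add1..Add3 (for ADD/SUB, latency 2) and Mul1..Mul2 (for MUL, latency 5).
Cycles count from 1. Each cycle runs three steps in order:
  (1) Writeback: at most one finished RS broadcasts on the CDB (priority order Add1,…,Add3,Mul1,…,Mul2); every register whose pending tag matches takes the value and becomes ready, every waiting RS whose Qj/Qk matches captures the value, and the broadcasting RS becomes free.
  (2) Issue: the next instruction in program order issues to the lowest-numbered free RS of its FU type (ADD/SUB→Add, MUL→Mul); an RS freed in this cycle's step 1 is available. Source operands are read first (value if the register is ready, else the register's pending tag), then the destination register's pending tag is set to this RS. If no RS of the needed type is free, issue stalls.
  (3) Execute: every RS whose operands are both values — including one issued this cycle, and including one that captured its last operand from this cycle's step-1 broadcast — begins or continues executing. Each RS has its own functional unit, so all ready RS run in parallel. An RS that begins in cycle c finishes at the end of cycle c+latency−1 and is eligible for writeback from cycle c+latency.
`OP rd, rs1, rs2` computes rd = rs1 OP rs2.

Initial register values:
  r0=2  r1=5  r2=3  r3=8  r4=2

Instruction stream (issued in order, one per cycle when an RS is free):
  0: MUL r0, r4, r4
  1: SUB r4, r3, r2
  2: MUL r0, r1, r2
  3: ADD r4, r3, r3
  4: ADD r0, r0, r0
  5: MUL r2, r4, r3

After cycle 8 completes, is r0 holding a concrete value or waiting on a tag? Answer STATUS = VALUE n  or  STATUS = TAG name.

cycle 1: issue MUL r0<-Mul1 // r0:Mul1,r1:5,r2:3,r3:8,r4:2
cycle 2: issue SUB r4<-Add1 // r0:Mul1,r1:5,r2:3,r3:8,r4:Add1
cycle 3: issue MUL r0<-Mul2 // r0:Mul2,r1:5,r2:3,r3:8,r4:Add1
cycle 4: CDB Add1=5; issue ADD r4<-Add1 // r0:Mul2,r1:5,r2:3,r3:8,r4:Add1
cycle 5: issue ADD r0<-Add2 // r0:Add2,r1:5,r2:3,r3:8,r4:Add1
cycle 6: CDB Add1=16; stall // r0:Add2,r1:5,r2:3,r3:8,r4:16
cycle 7: CDB Mul1=4; issue MUL r2<-Mul1 // r0:Add2,r1:5,r2:Mul1,r3:8,r4:16
cycle 8: CDB Mul2=15 // r0:Add2,r1:5,r2:Mul1,r3:8,r4:16

STATUS = TAG Add2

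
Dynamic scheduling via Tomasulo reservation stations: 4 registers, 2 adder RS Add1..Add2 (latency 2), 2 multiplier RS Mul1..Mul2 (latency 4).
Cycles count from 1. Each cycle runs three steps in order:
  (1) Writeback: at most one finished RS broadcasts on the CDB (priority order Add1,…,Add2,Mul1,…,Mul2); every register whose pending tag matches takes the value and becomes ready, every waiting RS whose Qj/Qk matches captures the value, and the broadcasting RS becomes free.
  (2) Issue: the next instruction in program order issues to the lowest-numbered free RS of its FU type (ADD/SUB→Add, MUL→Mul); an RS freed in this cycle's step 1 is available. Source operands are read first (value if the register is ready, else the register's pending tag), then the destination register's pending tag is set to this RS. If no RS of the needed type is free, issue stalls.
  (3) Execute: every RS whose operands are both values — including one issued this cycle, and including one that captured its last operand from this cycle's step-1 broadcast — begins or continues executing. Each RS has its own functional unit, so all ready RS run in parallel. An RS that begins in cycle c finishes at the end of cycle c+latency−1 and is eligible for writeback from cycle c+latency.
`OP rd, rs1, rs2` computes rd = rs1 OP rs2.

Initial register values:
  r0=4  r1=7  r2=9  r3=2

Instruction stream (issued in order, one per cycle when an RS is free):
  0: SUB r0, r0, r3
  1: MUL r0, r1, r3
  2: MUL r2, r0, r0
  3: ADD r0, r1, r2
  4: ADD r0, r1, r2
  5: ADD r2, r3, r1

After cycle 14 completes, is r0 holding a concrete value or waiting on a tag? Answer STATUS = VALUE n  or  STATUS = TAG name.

  c1: issue SUB r0<-Add1  regs: r0:Add1,r1:7,r2:9,r3:2
  c2: issue MUL r0<-Mul1  regs: r0:Mul1,r1:7,r2:9,r3:2
  c3: CDB Add1=2; issue MUL r2<-Mul2  regs: r0:Mul1,r1:7,r2:Mul2,r3:2
  c4: issue ADD r0<-Add1  regs: r0:Add1,r1:7,r2:Mul2,r3:2
  c5: issue ADD r0<-Add2  regs: r0:Add2,r1:7,r2:Mul2,r3:2
  c6: CDB Mul1=14; stall  regs: r0:Add2,r1:7,r2:Mul2,r3:2
  c7: stall  regs: r0:Add2,r1:7,r2:Mul2,r3:2
  c8: stall  regs: r0:Add2,r1:7,r2:Mul2,r3:2
  c9: stall  regs: r0:Add2,r1:7,r2:Mul2,r3:2
  c10: CDB Mul2=196; stall  regs: r0:Add2,r1:7,r2:196,r3:2
  c11: stall  regs: r0:Add2,r1:7,r2:196,r3:2
  c12: CDB Add1=203; issue ADD r2<-Add1  regs: r0:Add2,r1:7,r2:Add1,r3:2
  c13: CDB Add2=203  regs: r0:203,r1:7,r2:Add1,r3:2
  c14: CDB Add1=9  regs: r0:203,r1:7,r2:9,r3:2

STATUS = VALUE 203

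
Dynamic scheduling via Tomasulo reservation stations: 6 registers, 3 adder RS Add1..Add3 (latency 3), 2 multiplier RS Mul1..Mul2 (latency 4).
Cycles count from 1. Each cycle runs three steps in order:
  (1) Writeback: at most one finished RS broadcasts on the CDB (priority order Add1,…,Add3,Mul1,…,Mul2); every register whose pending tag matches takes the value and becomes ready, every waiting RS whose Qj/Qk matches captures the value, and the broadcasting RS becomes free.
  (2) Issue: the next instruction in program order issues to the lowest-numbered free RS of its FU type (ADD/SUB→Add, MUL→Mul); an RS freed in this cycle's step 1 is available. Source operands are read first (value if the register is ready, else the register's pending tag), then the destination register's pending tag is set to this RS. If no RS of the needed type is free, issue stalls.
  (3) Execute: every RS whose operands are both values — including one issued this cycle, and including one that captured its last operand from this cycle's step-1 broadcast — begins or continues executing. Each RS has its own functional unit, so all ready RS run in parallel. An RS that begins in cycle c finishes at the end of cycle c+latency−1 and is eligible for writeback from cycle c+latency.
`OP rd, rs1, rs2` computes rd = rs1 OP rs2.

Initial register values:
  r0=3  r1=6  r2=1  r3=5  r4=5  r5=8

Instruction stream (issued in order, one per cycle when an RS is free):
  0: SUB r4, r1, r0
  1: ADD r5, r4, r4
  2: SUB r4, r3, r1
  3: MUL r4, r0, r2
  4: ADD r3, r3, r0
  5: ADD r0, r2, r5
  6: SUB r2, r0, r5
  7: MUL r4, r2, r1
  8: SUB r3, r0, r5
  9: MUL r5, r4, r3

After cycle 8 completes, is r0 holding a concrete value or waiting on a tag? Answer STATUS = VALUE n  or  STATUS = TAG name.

STATUS = TAG Add3

  c1: issue SUB r4<-Add1  regs: r0:3,r1:6,r2:1,r3:5,r4:Add1,r5:8
  c2: issue ADD r5<-Add2  regs: r0:3,r1:6,r2:1,r3:5,r4:Add1,r5:Add2
  c3: issue SUB r4<-Add3  regs: r0:3,r1:6,r2:1,r3:5,r4:Add3,r5:Add2
  c4: CDB Add1=3; issue MUL r4<-Mul1  regs: r0:3,r1:6,r2:1,r3:5,r4:Mul1,r5:Add2
  c5: issue ADD r3<-Add1  regs: r0:3,r1:6,r2:1,r3:Add1,r4:Mul1,r5:Add2
  c6: CDB Add3=-1; issue ADD r0<-Add3  regs: r0:Add3,r1:6,r2:1,r3:Add1,r4:Mul1,r5:Add2
  c7: CDB Add2=6; issue SUB r2<-Add2  regs: r0:Add3,r1:6,r2:Add2,r3:Add1,r4:Mul1,r5:6
  c8: CDB Add1=8; issue MUL r4<-Mul2  regs: r0:Add3,r1:6,r2:Add2,r3:8,r4:Mul2,r5:6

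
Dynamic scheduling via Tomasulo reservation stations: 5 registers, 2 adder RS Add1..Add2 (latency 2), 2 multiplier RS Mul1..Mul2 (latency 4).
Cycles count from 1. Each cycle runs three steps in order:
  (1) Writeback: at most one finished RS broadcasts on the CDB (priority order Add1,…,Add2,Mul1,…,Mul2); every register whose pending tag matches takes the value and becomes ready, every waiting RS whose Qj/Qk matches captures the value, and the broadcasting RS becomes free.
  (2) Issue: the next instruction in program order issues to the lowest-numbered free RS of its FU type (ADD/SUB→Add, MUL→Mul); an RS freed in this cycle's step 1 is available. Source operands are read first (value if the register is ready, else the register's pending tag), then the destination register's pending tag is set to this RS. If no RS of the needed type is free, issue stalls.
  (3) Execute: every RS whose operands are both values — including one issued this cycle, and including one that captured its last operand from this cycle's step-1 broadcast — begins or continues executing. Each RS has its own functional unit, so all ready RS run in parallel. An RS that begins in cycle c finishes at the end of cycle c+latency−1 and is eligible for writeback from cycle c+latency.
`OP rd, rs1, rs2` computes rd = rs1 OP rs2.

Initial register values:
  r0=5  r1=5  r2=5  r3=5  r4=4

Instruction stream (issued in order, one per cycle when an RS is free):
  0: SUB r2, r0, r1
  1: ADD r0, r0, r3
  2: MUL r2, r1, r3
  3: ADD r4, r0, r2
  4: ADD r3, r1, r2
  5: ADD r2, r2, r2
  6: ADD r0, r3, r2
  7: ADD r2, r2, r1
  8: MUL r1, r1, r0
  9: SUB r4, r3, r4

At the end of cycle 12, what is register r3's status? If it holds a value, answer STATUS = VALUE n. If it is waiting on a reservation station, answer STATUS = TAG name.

cycle 1: issue SUB r2<-Add1 // r0:5,r1:5,r2:Add1,r3:5,r4:4
cycle 2: issue ADD r0<-Add2 // r0:Add2,r1:5,r2:Add1,r3:5,r4:4
cycle 3: CDB Add1=0; issue MUL r2<-Mul1 // r0:Add2,r1:5,r2:Mul1,r3:5,r4:4
cycle 4: CDB Add2=10; issue ADD r4<-Add1 // r0:10,r1:5,r2:Mul1,r3:5,r4:Add1
cycle 5: issue ADD r3<-Add2 // r0:10,r1:5,r2:Mul1,r3:Add2,r4:Add1
cycle 6: stall // r0:10,r1:5,r2:Mul1,r3:Add2,r4:Add1
cycle 7: CDB Mul1=25; stall // r0:10,r1:5,r2:25,r3:Add2,r4:Add1
cycle 8: stall // r0:10,r1:5,r2:25,r3:Add2,r4:Add1
cycle 9: CDB Add1=35; issue ADD r2<-Add1 // r0:10,r1:5,r2:Add1,r3:Add2,r4:35
cycle 10: CDB Add2=30; issue ADD r0<-Add2 // r0:Add2,r1:5,r2:Add1,r3:30,r4:35
cycle 11: CDB Add1=50; issue ADD r2<-Add1 // r0:Add2,r1:5,r2:Add1,r3:30,r4:35
cycle 12: issue MUL r1<-Mul1 // r0:Add2,r1:Mul1,r2:Add1,r3:30,r4:35

STATUS = VALUE 30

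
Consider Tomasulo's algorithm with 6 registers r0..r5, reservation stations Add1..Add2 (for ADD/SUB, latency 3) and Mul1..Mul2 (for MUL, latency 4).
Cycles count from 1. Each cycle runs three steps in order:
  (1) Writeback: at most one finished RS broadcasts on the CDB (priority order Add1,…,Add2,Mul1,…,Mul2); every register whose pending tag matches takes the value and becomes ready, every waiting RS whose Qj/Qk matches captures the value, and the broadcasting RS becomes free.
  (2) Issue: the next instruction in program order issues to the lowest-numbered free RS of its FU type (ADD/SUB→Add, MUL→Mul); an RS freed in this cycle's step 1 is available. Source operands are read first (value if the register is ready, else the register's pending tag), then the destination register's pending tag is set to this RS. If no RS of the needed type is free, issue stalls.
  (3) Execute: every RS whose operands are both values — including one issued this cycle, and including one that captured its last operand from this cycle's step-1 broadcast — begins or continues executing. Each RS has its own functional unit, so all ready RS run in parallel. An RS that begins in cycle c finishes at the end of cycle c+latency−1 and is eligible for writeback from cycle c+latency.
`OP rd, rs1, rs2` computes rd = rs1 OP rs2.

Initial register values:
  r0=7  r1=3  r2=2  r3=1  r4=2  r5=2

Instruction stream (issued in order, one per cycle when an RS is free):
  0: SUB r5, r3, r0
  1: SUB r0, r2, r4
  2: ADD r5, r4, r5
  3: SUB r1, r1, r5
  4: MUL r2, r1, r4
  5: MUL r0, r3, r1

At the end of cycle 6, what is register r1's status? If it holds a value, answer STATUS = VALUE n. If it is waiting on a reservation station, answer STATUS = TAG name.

STATUS = TAG Add2

c1: issue SUB r5<-Add1 | r0:7,r1:3,r2:2,r3:1,r4:2,r5:Add1
c2: issue SUB r0<-Add2 | r0:Add2,r1:3,r2:2,r3:1,r4:2,r5:Add1
c3: stall | r0:Add2,r1:3,r2:2,r3:1,r4:2,r5:Add1
c4: CDB Add1=-6; issue ADD r5<-Add1 | r0:Add2,r1:3,r2:2,r3:1,r4:2,r5:Add1
c5: CDB Add2=0; issue SUB r1<-Add2 | r0:0,r1:Add2,r2:2,r3:1,r4:2,r5:Add1
c6: issue MUL r2<-Mul1 | r0:0,r1:Add2,r2:Mul1,r3:1,r4:2,r5:Add1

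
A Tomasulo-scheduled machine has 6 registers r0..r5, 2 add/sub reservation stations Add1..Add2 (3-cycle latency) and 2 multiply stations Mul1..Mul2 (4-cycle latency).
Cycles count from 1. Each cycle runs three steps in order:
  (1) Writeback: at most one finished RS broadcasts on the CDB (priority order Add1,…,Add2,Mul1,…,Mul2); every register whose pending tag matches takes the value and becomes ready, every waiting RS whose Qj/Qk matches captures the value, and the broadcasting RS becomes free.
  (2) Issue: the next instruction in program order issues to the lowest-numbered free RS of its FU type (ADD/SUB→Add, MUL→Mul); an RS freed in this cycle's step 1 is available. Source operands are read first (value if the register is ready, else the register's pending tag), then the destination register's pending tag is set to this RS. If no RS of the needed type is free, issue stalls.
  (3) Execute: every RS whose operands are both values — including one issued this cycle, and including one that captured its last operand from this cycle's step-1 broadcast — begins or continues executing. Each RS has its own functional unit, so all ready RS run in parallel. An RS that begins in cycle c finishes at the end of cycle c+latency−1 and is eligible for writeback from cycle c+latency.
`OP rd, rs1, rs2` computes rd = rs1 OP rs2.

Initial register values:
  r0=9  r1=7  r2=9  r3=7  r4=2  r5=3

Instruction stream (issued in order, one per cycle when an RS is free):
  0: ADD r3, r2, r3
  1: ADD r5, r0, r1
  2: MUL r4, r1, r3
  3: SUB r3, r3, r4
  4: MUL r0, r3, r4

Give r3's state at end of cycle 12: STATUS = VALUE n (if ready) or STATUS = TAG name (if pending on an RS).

cycle 1: issue ADD r3<-Add1 // r0:9,r1:7,r2:9,r3:Add1,r4:2,r5:3
cycle 2: issue ADD r5<-Add2 // r0:9,r1:7,r2:9,r3:Add1,r4:2,r5:Add2
cycle 3: issue MUL r4<-Mul1 // r0:9,r1:7,r2:9,r3:Add1,r4:Mul1,r5:Add2
cycle 4: CDB Add1=16; issue SUB r3<-Add1 // r0:9,r1:7,r2:9,r3:Add1,r4:Mul1,r5:Add2
cycle 5: CDB Add2=16; issue MUL r0<-Mul2 // r0:Mul2,r1:7,r2:9,r3:Add1,r4:Mul1,r5:16
cycle 6: - // r0:Mul2,r1:7,r2:9,r3:Add1,r4:Mul1,r5:16
cycle 7: - // r0:Mul2,r1:7,r2:9,r3:Add1,r4:Mul1,r5:16
cycle 8: CDB Mul1=112 // r0:Mul2,r1:7,r2:9,r3:Add1,r4:112,r5:16
cycle 9: - // r0:Mul2,r1:7,r2:9,r3:Add1,r4:112,r5:16
cycle 10: - // r0:Mul2,r1:7,r2:9,r3:Add1,r4:112,r5:16
cycle 11: CDB Add1=-96 // r0:Mul2,r1:7,r2:9,r3:-96,r4:112,r5:16
cycle 12: - // r0:Mul2,r1:7,r2:9,r3:-96,r4:112,r5:16

STATUS = VALUE -96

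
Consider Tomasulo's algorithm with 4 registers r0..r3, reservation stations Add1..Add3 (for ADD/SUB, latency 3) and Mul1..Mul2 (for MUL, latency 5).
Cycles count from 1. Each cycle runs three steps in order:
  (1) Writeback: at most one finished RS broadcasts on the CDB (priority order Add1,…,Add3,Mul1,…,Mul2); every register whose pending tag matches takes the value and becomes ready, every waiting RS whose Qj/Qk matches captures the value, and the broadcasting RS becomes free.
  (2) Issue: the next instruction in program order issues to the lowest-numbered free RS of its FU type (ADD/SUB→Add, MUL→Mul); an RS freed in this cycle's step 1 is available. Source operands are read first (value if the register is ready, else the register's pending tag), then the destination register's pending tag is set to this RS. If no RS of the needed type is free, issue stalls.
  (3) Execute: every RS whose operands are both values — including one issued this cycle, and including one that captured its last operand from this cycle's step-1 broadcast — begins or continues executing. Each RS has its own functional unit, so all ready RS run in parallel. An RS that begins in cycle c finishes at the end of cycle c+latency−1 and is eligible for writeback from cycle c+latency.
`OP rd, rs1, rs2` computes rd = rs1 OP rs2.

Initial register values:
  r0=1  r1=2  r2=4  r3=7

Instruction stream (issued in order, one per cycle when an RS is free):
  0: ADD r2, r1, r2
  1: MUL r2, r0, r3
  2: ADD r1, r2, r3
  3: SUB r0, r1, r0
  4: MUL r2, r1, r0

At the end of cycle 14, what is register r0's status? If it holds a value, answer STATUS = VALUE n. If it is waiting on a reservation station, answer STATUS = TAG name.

c1: issue ADD r2<-Add1 | r0:1,r1:2,r2:Add1,r3:7
c2: issue MUL r2<-Mul1 | r0:1,r1:2,r2:Mul1,r3:7
c3: issue ADD r1<-Add2 | r0:1,r1:Add2,r2:Mul1,r3:7
c4: CDB Add1=6; issue SUB r0<-Add1 | r0:Add1,r1:Add2,r2:Mul1,r3:7
c5: issue MUL r2<-Mul2 | r0:Add1,r1:Add2,r2:Mul2,r3:7
c6: - | r0:Add1,r1:Add2,r2:Mul2,r3:7
c7: CDB Mul1=7 | r0:Add1,r1:Add2,r2:Mul2,r3:7
c8: - | r0:Add1,r1:Add2,r2:Mul2,r3:7
c9: - | r0:Add1,r1:Add2,r2:Mul2,r3:7
c10: CDB Add2=14 | r0:Add1,r1:14,r2:Mul2,r3:7
c11: - | r0:Add1,r1:14,r2:Mul2,r3:7
c12: - | r0:Add1,r1:14,r2:Mul2,r3:7
c13: CDB Add1=13 | r0:13,r1:14,r2:Mul2,r3:7
c14: - | r0:13,r1:14,r2:Mul2,r3:7

STATUS = VALUE 13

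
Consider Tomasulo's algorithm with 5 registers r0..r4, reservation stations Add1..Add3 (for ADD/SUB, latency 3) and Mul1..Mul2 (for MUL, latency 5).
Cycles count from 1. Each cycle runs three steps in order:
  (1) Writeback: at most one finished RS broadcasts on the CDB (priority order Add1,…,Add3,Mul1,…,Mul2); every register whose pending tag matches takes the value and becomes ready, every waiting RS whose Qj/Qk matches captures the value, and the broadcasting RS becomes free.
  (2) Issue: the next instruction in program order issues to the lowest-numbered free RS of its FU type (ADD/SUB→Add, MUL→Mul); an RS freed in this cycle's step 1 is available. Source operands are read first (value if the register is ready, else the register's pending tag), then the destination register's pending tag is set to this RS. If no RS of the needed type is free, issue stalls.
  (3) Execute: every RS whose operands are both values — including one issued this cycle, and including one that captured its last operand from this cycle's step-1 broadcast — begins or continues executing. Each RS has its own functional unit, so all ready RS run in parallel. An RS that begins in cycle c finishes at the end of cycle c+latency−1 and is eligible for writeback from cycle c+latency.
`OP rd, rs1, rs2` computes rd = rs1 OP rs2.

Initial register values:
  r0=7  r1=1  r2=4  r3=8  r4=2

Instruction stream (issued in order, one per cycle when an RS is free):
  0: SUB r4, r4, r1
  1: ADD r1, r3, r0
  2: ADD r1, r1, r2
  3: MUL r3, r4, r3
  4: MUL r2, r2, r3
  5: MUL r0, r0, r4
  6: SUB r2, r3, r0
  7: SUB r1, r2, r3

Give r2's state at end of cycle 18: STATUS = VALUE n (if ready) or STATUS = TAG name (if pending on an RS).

STATUS = VALUE 1

c1: issue SUB r4<-Add1 | r0:7,r1:1,r2:4,r3:8,r4:Add1
c2: issue ADD r1<-Add2 | r0:7,r1:Add2,r2:4,r3:8,r4:Add1
c3: issue ADD r1<-Add3 | r0:7,r1:Add3,r2:4,r3:8,r4:Add1
c4: CDB Add1=1; issue MUL r3<-Mul1 | r0:7,r1:Add3,r2:4,r3:Mul1,r4:1
c5: CDB Add2=15; issue MUL r2<-Mul2 | r0:7,r1:Add3,r2:Mul2,r3:Mul1,r4:1
c6: stall | r0:7,r1:Add3,r2:Mul2,r3:Mul1,r4:1
c7: stall | r0:7,r1:Add3,r2:Mul2,r3:Mul1,r4:1
c8: CDB Add3=19; stall | r0:7,r1:19,r2:Mul2,r3:Mul1,r4:1
c9: CDB Mul1=8; issue MUL r0<-Mul1 | r0:Mul1,r1:19,r2:Mul2,r3:8,r4:1
c10: issue SUB r2<-Add1 | r0:Mul1,r1:19,r2:Add1,r3:8,r4:1
c11: issue SUB r1<-Add2 | r0:Mul1,r1:Add2,r2:Add1,r3:8,r4:1
c12: - | r0:Mul1,r1:Add2,r2:Add1,r3:8,r4:1
c13: - | r0:Mul1,r1:Add2,r2:Add1,r3:8,r4:1
c14: CDB Mul1=7 | r0:7,r1:Add2,r2:Add1,r3:8,r4:1
c15: CDB Mul2=32 | r0:7,r1:Add2,r2:Add1,r3:8,r4:1
c16: - | r0:7,r1:Add2,r2:Add1,r3:8,r4:1
c17: CDB Add1=1 | r0:7,r1:Add2,r2:1,r3:8,r4:1
c18: - | r0:7,r1:Add2,r2:1,r3:8,r4:1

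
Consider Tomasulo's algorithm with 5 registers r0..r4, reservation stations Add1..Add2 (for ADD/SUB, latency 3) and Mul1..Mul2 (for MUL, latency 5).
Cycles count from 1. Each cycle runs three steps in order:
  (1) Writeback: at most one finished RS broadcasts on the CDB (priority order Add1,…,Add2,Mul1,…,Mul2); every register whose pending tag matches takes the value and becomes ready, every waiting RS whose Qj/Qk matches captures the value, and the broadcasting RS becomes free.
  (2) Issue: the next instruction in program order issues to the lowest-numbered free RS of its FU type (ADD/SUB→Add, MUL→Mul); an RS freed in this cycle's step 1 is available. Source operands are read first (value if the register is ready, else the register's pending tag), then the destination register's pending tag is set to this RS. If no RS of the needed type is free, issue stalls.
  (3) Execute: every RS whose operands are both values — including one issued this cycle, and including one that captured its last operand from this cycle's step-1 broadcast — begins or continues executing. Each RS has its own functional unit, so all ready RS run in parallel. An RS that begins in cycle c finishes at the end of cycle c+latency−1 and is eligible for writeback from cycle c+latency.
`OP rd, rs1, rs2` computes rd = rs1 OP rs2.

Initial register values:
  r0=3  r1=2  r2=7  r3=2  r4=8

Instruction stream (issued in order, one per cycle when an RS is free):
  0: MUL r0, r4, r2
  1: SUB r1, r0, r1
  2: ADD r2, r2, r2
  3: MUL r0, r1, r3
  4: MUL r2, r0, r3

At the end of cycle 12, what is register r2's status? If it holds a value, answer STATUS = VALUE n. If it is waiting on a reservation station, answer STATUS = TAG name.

c1: issue MUL r0<-Mul1 | r0:Mul1,r1:2,r2:7,r3:2,r4:8
c2: issue SUB r1<-Add1 | r0:Mul1,r1:Add1,r2:7,r3:2,r4:8
c3: issue ADD r2<-Add2 | r0:Mul1,r1:Add1,r2:Add2,r3:2,r4:8
c4: issue MUL r0<-Mul2 | r0:Mul2,r1:Add1,r2:Add2,r3:2,r4:8
c5: stall | r0:Mul2,r1:Add1,r2:Add2,r3:2,r4:8
c6: CDB Add2=14; stall | r0:Mul2,r1:Add1,r2:14,r3:2,r4:8
c7: CDB Mul1=56; issue MUL r2<-Mul1 | r0:Mul2,r1:Add1,r2:Mul1,r3:2,r4:8
c8: - | r0:Mul2,r1:Add1,r2:Mul1,r3:2,r4:8
c9: - | r0:Mul2,r1:Add1,r2:Mul1,r3:2,r4:8
c10: CDB Add1=54 | r0:Mul2,r1:54,r2:Mul1,r3:2,r4:8
c11: - | r0:Mul2,r1:54,r2:Mul1,r3:2,r4:8
c12: - | r0:Mul2,r1:54,r2:Mul1,r3:2,r4:8

STATUS = TAG Mul1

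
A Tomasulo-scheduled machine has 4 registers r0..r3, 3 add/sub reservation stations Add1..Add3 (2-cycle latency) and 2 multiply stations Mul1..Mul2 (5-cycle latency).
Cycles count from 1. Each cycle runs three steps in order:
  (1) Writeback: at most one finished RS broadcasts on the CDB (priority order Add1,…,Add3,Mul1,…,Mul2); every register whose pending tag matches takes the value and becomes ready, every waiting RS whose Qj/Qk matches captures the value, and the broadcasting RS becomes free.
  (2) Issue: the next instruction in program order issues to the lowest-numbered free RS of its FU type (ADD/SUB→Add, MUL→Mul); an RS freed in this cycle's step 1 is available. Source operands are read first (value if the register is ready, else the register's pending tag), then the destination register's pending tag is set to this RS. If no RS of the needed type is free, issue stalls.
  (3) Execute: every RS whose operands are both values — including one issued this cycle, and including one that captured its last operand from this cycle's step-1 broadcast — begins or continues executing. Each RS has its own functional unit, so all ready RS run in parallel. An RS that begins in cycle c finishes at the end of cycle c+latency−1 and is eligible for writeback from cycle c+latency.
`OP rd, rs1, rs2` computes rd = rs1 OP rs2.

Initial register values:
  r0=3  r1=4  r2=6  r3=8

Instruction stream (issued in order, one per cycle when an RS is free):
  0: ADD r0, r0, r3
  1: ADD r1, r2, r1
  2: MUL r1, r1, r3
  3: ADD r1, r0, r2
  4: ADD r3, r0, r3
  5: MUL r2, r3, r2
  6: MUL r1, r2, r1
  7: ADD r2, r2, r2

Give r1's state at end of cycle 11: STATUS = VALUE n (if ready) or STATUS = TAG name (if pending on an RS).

STATUS = TAG Mul1

c1: issue ADD r0<-Add1 | r0:Add1,r1:4,r2:6,r3:8
c2: issue ADD r1<-Add2 | r0:Add1,r1:Add2,r2:6,r3:8
c3: CDB Add1=11; issue MUL r1<-Mul1 | r0:11,r1:Mul1,r2:6,r3:8
c4: CDB Add2=10; issue ADD r1<-Add1 | r0:11,r1:Add1,r2:6,r3:8
c5: issue ADD r3<-Add2 | r0:11,r1:Add1,r2:6,r3:Add2
c6: CDB Add1=17; issue MUL r2<-Mul2 | r0:11,r1:17,r2:Mul2,r3:Add2
c7: CDB Add2=19; stall | r0:11,r1:17,r2:Mul2,r3:19
c8: stall | r0:11,r1:17,r2:Mul2,r3:19
c9: CDB Mul1=80; issue MUL r1<-Mul1 | r0:11,r1:Mul1,r2:Mul2,r3:19
c10: issue ADD r2<-Add1 | r0:11,r1:Mul1,r2:Add1,r3:19
c11: - | r0:11,r1:Mul1,r2:Add1,r3:19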